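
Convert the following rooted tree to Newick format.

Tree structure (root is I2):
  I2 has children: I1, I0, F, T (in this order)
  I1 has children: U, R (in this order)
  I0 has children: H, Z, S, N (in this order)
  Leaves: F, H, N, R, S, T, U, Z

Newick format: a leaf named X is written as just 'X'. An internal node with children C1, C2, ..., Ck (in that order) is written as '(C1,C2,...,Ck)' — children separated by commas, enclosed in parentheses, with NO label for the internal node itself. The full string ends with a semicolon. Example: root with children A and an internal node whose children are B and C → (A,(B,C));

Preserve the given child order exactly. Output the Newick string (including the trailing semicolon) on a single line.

Answer: ((U,R),(H,Z,S,N),F,T);

Derivation:
internal I2 with children ['I1', 'I0', 'F', 'T']
  internal I1 with children ['U', 'R']
    leaf 'U' → 'U'
    leaf 'R' → 'R'
  → '(U,R)'
  internal I0 with children ['H', 'Z', 'S', 'N']
    leaf 'H' → 'H'
    leaf 'Z' → 'Z'
    leaf 'S' → 'S'
    leaf 'N' → 'N'
  → '(H,Z,S,N)'
  leaf 'F' → 'F'
  leaf 'T' → 'T'
→ '((U,R),(H,Z,S,N),F,T)'
Final: ((U,R),(H,Z,S,N),F,T);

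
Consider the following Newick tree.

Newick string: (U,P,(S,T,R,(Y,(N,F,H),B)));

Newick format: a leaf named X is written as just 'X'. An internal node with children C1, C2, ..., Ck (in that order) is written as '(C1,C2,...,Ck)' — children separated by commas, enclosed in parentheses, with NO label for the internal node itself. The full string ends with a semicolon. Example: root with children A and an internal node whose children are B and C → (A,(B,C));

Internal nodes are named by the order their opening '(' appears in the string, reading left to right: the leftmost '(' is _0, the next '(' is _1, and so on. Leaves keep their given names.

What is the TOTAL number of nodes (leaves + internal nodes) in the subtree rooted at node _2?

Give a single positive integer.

Newick: (U,P,(S,T,R,(Y,(N,F,H),B)));
Locate _2: it is the '(' at position 12 (the 3rd '(' reading left to right).
Query: subtree rooted at _2
_2: subtree_size = 1 + 6
  Y: subtree_size = 1 + 0
  _3: subtree_size = 1 + 3
    N: subtree_size = 1 + 0
    F: subtree_size = 1 + 0
    H: subtree_size = 1 + 0
  B: subtree_size = 1 + 0
Total subtree size of _2: 7

Answer: 7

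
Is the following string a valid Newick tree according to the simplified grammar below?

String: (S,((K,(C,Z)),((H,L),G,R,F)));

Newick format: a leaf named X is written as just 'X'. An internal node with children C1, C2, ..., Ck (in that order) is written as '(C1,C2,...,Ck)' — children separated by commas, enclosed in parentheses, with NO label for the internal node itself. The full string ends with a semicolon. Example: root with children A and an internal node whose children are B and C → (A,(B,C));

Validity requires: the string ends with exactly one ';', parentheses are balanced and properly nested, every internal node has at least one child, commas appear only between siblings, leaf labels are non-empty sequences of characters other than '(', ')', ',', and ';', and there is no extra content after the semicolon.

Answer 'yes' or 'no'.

Answer: yes

Derivation:
Input: (S,((K,(C,Z)),((H,L),G,R,F)));
Paren balance: 6 '(' vs 6 ')' OK
Ends with single ';': True
Full parse: OK
Valid: True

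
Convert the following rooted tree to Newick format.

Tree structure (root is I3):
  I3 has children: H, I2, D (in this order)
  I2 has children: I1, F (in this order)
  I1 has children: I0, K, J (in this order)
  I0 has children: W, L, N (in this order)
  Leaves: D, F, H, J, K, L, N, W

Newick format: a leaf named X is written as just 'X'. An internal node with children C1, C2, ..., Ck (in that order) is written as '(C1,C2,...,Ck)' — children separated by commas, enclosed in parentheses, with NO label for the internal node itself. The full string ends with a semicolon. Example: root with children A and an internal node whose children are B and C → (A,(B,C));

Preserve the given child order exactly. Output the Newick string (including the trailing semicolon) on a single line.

internal I3 with children ['H', 'I2', 'D']
  leaf 'H' → 'H'
  internal I2 with children ['I1', 'F']
    internal I1 with children ['I0', 'K', 'J']
      internal I0 with children ['W', 'L', 'N']
        leaf 'W' → 'W'
        leaf 'L' → 'L'
        leaf 'N' → 'N'
      → '(W,L,N)'
      leaf 'K' → 'K'
      leaf 'J' → 'J'
    → '((W,L,N),K,J)'
    leaf 'F' → 'F'
  → '(((W,L,N),K,J),F)'
  leaf 'D' → 'D'
→ '(H,(((W,L,N),K,J),F),D)'
Final: (H,(((W,L,N),K,J),F),D);

Answer: (H,(((W,L,N),K,J),F),D);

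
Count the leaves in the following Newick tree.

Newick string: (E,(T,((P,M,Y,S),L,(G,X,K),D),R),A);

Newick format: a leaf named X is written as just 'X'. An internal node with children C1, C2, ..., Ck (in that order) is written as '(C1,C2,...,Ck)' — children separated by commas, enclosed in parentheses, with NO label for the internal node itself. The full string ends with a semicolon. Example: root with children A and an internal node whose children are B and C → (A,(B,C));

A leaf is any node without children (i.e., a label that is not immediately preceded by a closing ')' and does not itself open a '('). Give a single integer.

Answer: 13

Derivation:
Newick: (E,(T,((P,M,Y,S),L,(G,X,K),D),R),A);
Scan left-to-right; a leaf is any maximal label run not followed by '(':
  pos 1: leaf 'E' → count = 1
  pos 4: leaf 'T' → count = 2
  pos 8: leaf 'P' → count = 3
  pos 10: leaf 'M' → count = 4
  pos 12: leaf 'Y' → count = 5
  pos 14: leaf 'S' → count = 6
  pos 17: leaf 'L' → count = 7
  pos 20: leaf 'G' → count = 8
  pos 22: leaf 'X' → count = 9
  pos 24: leaf 'K' → count = 10
  pos 27: leaf 'D' → count = 11
  pos 30: leaf 'R' → count = 12
  pos 33: leaf 'A' → count = 13
Total leaves: 13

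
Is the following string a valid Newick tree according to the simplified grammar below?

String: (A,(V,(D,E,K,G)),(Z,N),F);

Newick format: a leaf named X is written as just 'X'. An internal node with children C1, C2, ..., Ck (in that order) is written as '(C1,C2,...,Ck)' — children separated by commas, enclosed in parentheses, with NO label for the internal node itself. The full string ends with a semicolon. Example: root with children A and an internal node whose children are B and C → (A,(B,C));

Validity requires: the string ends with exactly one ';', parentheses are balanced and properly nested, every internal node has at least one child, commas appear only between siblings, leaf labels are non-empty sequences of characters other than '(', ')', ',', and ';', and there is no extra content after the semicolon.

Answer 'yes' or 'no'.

Answer: yes

Derivation:
Input: (A,(V,(D,E,K,G)),(Z,N),F);
Paren balance: 4 '(' vs 4 ')' OK
Ends with single ';': True
Full parse: OK
Valid: True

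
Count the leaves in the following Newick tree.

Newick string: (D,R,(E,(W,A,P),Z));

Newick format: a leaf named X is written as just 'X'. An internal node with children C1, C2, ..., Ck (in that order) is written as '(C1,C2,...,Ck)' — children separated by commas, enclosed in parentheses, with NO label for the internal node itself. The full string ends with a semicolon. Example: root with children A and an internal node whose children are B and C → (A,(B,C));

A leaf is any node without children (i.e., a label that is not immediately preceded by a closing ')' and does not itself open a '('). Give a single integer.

Newick: (D,R,(E,(W,A,P),Z));
Scan left-to-right; a leaf is any maximal label run not followed by '(':
  pos 1: leaf 'D' → count = 1
  pos 3: leaf 'R' → count = 2
  pos 6: leaf 'E' → count = 3
  pos 9: leaf 'W' → count = 4
  pos 11: leaf 'A' → count = 5
  pos 13: leaf 'P' → count = 6
  pos 16: leaf 'Z' → count = 7
Total leaves: 7

Answer: 7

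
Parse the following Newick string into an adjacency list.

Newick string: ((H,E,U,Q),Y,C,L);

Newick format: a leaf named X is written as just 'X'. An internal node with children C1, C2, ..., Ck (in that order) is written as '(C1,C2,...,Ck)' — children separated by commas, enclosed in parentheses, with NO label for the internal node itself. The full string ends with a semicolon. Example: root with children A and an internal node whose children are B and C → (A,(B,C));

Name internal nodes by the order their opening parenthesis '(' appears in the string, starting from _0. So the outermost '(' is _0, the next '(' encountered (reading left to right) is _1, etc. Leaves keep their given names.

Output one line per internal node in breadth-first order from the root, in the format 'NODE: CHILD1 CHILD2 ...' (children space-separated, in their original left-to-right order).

Input: ((H,E,U,Q),Y,C,L);
Scanning left-to-right, naming '(' by encounter order:
  pos 0: '(' -> open internal node _0 (depth 1)
  pos 1: '(' -> open internal node _1 (depth 2)
  pos 9: ')' -> close internal node _1 (now at depth 1)
  pos 16: ')' -> close internal node _0 (now at depth 0)
Total internal nodes: 2
BFS adjacency from root:
  _0: _1 Y C L
  _1: H E U Q

Answer: _0: _1 Y C L
_1: H E U Q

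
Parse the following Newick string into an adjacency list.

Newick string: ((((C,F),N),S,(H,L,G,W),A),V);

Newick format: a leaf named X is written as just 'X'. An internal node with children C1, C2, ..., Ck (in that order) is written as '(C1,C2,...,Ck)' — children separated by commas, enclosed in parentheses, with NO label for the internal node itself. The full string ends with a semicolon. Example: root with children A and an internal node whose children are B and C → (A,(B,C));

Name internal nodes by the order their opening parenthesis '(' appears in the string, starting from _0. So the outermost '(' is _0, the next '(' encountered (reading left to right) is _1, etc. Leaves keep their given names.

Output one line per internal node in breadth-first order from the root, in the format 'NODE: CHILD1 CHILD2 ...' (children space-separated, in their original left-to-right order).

Answer: _0: _1 V
_1: _2 S _4 A
_2: _3 N
_4: H L G W
_3: C F

Derivation:
Input: ((((C,F),N),S,(H,L,G,W),A),V);
Scanning left-to-right, naming '(' by encounter order:
  pos 0: '(' -> open internal node _0 (depth 1)
  pos 1: '(' -> open internal node _1 (depth 2)
  pos 2: '(' -> open internal node _2 (depth 3)
  pos 3: '(' -> open internal node _3 (depth 4)
  pos 7: ')' -> close internal node _3 (now at depth 3)
  pos 10: ')' -> close internal node _2 (now at depth 2)
  pos 14: '(' -> open internal node _4 (depth 3)
  pos 22: ')' -> close internal node _4 (now at depth 2)
  pos 25: ')' -> close internal node _1 (now at depth 1)
  pos 28: ')' -> close internal node _0 (now at depth 0)
Total internal nodes: 5
BFS adjacency from root:
  _0: _1 V
  _1: _2 S _4 A
  _2: _3 N
  _4: H L G W
  _3: C F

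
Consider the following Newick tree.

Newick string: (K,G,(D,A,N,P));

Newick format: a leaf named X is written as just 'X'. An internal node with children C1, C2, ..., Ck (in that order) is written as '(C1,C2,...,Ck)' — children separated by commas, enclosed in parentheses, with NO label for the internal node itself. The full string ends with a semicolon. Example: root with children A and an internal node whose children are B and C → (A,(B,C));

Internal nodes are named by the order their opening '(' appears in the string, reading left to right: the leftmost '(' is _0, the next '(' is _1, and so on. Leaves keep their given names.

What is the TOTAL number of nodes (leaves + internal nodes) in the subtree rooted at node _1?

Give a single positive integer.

Newick: (K,G,(D,A,N,P));
Locate _1: it is the '(' at position 5 (the 2nd '(' reading left to right).
Query: subtree rooted at _1
_1: subtree_size = 1 + 4
  D: subtree_size = 1 + 0
  A: subtree_size = 1 + 0
  N: subtree_size = 1 + 0
  P: subtree_size = 1 + 0
Total subtree size of _1: 5

Answer: 5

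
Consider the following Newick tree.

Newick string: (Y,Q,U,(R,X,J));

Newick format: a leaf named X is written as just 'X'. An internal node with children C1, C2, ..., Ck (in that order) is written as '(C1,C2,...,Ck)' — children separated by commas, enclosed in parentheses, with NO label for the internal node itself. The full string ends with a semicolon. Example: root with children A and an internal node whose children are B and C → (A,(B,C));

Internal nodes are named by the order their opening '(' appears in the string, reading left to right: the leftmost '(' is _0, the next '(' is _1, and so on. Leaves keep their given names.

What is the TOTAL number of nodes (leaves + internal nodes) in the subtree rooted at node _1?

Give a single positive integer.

Answer: 4

Derivation:
Newick: (Y,Q,U,(R,X,J));
Locate _1: it is the '(' at position 7 (the 2nd '(' reading left to right).
Query: subtree rooted at _1
_1: subtree_size = 1 + 3
  R: subtree_size = 1 + 0
  X: subtree_size = 1 + 0
  J: subtree_size = 1 + 0
Total subtree size of _1: 4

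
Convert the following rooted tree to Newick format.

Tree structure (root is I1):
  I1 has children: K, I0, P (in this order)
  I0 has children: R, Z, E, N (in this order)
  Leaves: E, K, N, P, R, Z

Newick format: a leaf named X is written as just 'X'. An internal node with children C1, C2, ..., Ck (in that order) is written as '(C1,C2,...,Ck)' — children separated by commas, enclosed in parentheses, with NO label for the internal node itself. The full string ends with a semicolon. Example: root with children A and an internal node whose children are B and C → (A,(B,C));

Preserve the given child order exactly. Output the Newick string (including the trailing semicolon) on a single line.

Answer: (K,(R,Z,E,N),P);

Derivation:
internal I1 with children ['K', 'I0', 'P']
  leaf 'K' → 'K'
  internal I0 with children ['R', 'Z', 'E', 'N']
    leaf 'R' → 'R'
    leaf 'Z' → 'Z'
    leaf 'E' → 'E'
    leaf 'N' → 'N'
  → '(R,Z,E,N)'
  leaf 'P' → 'P'
→ '(K,(R,Z,E,N),P)'
Final: (K,(R,Z,E,N),P);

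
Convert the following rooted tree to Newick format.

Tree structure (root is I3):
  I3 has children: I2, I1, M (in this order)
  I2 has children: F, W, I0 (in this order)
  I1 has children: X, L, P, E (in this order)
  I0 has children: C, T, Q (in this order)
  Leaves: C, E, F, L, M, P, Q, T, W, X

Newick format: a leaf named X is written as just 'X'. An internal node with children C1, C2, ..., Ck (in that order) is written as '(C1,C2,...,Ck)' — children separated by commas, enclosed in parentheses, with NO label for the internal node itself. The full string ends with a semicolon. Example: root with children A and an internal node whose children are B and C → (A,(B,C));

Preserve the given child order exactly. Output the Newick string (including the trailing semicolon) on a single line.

internal I3 with children ['I2', 'I1', 'M']
  internal I2 with children ['F', 'W', 'I0']
    leaf 'F' → 'F'
    leaf 'W' → 'W'
    internal I0 with children ['C', 'T', 'Q']
      leaf 'C' → 'C'
      leaf 'T' → 'T'
      leaf 'Q' → 'Q'
    → '(C,T,Q)'
  → '(F,W,(C,T,Q))'
  internal I1 with children ['X', 'L', 'P', 'E']
    leaf 'X' → 'X'
    leaf 'L' → 'L'
    leaf 'P' → 'P'
    leaf 'E' → 'E'
  → '(X,L,P,E)'
  leaf 'M' → 'M'
→ '((F,W,(C,T,Q)),(X,L,P,E),M)'
Final: ((F,W,(C,T,Q)),(X,L,P,E),M);

Answer: ((F,W,(C,T,Q)),(X,L,P,E),M);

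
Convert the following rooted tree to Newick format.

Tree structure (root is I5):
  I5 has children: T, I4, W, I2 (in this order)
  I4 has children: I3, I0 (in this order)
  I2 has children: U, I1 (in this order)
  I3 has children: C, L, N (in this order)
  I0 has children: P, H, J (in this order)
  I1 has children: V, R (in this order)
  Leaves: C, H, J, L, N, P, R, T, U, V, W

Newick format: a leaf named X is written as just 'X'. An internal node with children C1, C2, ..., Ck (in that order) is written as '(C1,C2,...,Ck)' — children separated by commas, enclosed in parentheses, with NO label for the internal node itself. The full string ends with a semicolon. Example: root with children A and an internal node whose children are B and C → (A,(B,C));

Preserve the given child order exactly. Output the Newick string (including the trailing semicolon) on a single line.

internal I5 with children ['T', 'I4', 'W', 'I2']
  leaf 'T' → 'T'
  internal I4 with children ['I3', 'I0']
    internal I3 with children ['C', 'L', 'N']
      leaf 'C' → 'C'
      leaf 'L' → 'L'
      leaf 'N' → 'N'
    → '(C,L,N)'
    internal I0 with children ['P', 'H', 'J']
      leaf 'P' → 'P'
      leaf 'H' → 'H'
      leaf 'J' → 'J'
    → '(P,H,J)'
  → '((C,L,N),(P,H,J))'
  leaf 'W' → 'W'
  internal I2 with children ['U', 'I1']
    leaf 'U' → 'U'
    internal I1 with children ['V', 'R']
      leaf 'V' → 'V'
      leaf 'R' → 'R'
    → '(V,R)'
  → '(U,(V,R))'
→ '(T,((C,L,N),(P,H,J)),W,(U,(V,R)))'
Final: (T,((C,L,N),(P,H,J)),W,(U,(V,R)));

Answer: (T,((C,L,N),(P,H,J)),W,(U,(V,R)));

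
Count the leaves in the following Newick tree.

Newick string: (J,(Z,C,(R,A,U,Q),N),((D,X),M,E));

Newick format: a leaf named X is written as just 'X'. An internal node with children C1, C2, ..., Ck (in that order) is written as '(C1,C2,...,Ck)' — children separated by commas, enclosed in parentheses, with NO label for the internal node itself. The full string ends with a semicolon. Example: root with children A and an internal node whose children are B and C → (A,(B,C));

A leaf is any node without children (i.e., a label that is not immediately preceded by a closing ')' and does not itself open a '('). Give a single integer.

Newick: (J,(Z,C,(R,A,U,Q),N),((D,X),M,E));
Scan left-to-right; a leaf is any maximal label run not followed by '(':
  pos 1: leaf 'J' → count = 1
  pos 4: leaf 'Z' → count = 2
  pos 6: leaf 'C' → count = 3
  pos 9: leaf 'R' → count = 4
  pos 11: leaf 'A' → count = 5
  pos 13: leaf 'U' → count = 6
  pos 15: leaf 'Q' → count = 7
  pos 18: leaf 'N' → count = 8
  pos 23: leaf 'D' → count = 9
  pos 25: leaf 'X' → count = 10
  pos 28: leaf 'M' → count = 11
  pos 30: leaf 'E' → count = 12
Total leaves: 12

Answer: 12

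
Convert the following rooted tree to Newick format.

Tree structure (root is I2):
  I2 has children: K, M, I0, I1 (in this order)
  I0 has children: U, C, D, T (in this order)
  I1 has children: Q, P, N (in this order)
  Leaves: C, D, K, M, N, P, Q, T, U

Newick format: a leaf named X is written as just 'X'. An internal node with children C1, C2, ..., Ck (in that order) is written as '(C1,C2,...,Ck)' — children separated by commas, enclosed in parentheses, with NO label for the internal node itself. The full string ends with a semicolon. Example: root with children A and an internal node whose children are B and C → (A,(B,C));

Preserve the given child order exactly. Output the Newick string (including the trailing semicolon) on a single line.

internal I2 with children ['K', 'M', 'I0', 'I1']
  leaf 'K' → 'K'
  leaf 'M' → 'M'
  internal I0 with children ['U', 'C', 'D', 'T']
    leaf 'U' → 'U'
    leaf 'C' → 'C'
    leaf 'D' → 'D'
    leaf 'T' → 'T'
  → '(U,C,D,T)'
  internal I1 with children ['Q', 'P', 'N']
    leaf 'Q' → 'Q'
    leaf 'P' → 'P'
    leaf 'N' → 'N'
  → '(Q,P,N)'
→ '(K,M,(U,C,D,T),(Q,P,N))'
Final: (K,M,(U,C,D,T),(Q,P,N));

Answer: (K,M,(U,C,D,T),(Q,P,N));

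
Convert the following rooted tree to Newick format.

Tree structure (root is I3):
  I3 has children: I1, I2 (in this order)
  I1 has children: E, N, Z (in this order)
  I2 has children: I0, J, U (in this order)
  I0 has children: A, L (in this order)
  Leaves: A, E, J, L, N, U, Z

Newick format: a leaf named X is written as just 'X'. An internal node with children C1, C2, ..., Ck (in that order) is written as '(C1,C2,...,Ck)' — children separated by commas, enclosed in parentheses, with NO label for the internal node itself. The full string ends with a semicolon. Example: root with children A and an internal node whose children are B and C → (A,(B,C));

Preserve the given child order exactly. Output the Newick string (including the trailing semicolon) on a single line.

Answer: ((E,N,Z),((A,L),J,U));

Derivation:
internal I3 with children ['I1', 'I2']
  internal I1 with children ['E', 'N', 'Z']
    leaf 'E' → 'E'
    leaf 'N' → 'N'
    leaf 'Z' → 'Z'
  → '(E,N,Z)'
  internal I2 with children ['I0', 'J', 'U']
    internal I0 with children ['A', 'L']
      leaf 'A' → 'A'
      leaf 'L' → 'L'
    → '(A,L)'
    leaf 'J' → 'J'
    leaf 'U' → 'U'
  → '((A,L),J,U)'
→ '((E,N,Z),((A,L),J,U))'
Final: ((E,N,Z),((A,L),J,U));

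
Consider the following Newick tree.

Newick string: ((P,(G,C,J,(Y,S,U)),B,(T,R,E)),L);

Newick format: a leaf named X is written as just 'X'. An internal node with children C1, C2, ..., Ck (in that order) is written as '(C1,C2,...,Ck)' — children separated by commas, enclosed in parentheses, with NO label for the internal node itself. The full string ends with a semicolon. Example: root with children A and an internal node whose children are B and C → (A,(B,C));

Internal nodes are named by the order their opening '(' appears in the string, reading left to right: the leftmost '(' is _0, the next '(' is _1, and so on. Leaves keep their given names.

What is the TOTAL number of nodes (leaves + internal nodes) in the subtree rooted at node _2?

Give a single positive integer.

Answer: 8

Derivation:
Newick: ((P,(G,C,J,(Y,S,U)),B,(T,R,E)),L);
Locate _2: it is the '(' at position 4 (the 3rd '(' reading left to right).
Query: subtree rooted at _2
_2: subtree_size = 1 + 7
  G: subtree_size = 1 + 0
  C: subtree_size = 1 + 0
  J: subtree_size = 1 + 0
  _3: subtree_size = 1 + 3
    Y: subtree_size = 1 + 0
    S: subtree_size = 1 + 0
    U: subtree_size = 1 + 0
Total subtree size of _2: 8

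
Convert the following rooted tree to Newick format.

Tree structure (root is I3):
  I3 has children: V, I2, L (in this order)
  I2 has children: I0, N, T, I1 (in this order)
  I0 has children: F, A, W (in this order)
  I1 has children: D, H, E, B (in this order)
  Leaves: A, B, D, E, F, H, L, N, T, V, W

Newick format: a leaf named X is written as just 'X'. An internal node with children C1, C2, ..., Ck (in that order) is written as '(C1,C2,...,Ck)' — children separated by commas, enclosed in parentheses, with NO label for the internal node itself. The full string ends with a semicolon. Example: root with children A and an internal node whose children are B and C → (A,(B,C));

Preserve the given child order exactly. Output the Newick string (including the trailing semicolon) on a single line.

internal I3 with children ['V', 'I2', 'L']
  leaf 'V' → 'V'
  internal I2 with children ['I0', 'N', 'T', 'I1']
    internal I0 with children ['F', 'A', 'W']
      leaf 'F' → 'F'
      leaf 'A' → 'A'
      leaf 'W' → 'W'
    → '(F,A,W)'
    leaf 'N' → 'N'
    leaf 'T' → 'T'
    internal I1 with children ['D', 'H', 'E', 'B']
      leaf 'D' → 'D'
      leaf 'H' → 'H'
      leaf 'E' → 'E'
      leaf 'B' → 'B'
    → '(D,H,E,B)'
  → '((F,A,W),N,T,(D,H,E,B))'
  leaf 'L' → 'L'
→ '(V,((F,A,W),N,T,(D,H,E,B)),L)'
Final: (V,((F,A,W),N,T,(D,H,E,B)),L);

Answer: (V,((F,A,W),N,T,(D,H,E,B)),L);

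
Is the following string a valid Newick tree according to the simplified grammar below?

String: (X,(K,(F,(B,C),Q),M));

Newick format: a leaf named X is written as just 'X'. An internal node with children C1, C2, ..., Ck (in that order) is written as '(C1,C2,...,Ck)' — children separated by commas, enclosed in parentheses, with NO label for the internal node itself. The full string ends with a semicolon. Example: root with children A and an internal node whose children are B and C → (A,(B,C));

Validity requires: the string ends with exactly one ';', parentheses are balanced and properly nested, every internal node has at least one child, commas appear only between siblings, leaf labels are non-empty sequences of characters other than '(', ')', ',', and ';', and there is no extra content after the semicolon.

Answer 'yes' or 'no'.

Input: (X,(K,(F,(B,C),Q),M));
Paren balance: 4 '(' vs 4 ')' OK
Ends with single ';': True
Full parse: OK
Valid: True

Answer: yes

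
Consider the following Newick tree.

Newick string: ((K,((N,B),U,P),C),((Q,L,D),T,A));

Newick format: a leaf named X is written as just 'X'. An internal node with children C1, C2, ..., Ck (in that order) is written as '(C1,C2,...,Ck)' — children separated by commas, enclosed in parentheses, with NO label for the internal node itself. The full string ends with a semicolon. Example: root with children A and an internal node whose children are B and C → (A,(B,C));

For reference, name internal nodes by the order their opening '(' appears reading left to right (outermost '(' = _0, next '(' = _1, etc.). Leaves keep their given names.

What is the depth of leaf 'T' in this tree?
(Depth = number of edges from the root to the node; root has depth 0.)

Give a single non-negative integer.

Answer: 2

Derivation:
Newick: ((K,((N,B),U,P),C),((Q,L,D),T,A));
Naming internals by '(' encounter order: outermost '(' = _0, next = _1, ...
Query node: T
Path from root: _0 -> _4 -> T
Depth of T: 2 (number of edges from root)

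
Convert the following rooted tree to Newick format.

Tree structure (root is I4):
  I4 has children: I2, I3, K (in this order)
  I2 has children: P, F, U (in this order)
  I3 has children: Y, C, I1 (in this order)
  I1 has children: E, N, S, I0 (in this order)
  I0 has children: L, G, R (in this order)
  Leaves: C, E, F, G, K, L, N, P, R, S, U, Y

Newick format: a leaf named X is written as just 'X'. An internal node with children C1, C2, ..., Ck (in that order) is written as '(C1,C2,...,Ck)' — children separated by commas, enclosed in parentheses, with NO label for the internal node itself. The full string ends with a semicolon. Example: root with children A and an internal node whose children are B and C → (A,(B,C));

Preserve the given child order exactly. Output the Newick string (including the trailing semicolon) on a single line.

internal I4 with children ['I2', 'I3', 'K']
  internal I2 with children ['P', 'F', 'U']
    leaf 'P' → 'P'
    leaf 'F' → 'F'
    leaf 'U' → 'U'
  → '(P,F,U)'
  internal I3 with children ['Y', 'C', 'I1']
    leaf 'Y' → 'Y'
    leaf 'C' → 'C'
    internal I1 with children ['E', 'N', 'S', 'I0']
      leaf 'E' → 'E'
      leaf 'N' → 'N'
      leaf 'S' → 'S'
      internal I0 with children ['L', 'G', 'R']
        leaf 'L' → 'L'
        leaf 'G' → 'G'
        leaf 'R' → 'R'
      → '(L,G,R)'
    → '(E,N,S,(L,G,R))'
  → '(Y,C,(E,N,S,(L,G,R)))'
  leaf 'K' → 'K'
→ '((P,F,U),(Y,C,(E,N,S,(L,G,R))),K)'
Final: ((P,F,U),(Y,C,(E,N,S,(L,G,R))),K);

Answer: ((P,F,U),(Y,C,(E,N,S,(L,G,R))),K);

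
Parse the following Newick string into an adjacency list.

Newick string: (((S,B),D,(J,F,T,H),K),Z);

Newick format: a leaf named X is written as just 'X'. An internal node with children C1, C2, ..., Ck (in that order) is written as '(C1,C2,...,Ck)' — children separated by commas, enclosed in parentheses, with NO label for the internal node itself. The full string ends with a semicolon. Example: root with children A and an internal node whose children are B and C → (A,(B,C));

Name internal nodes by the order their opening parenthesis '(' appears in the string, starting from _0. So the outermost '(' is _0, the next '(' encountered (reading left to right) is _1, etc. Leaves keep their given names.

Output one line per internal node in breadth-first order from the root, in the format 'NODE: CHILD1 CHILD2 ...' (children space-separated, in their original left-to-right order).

Input: (((S,B),D,(J,F,T,H),K),Z);
Scanning left-to-right, naming '(' by encounter order:
  pos 0: '(' -> open internal node _0 (depth 1)
  pos 1: '(' -> open internal node _1 (depth 2)
  pos 2: '(' -> open internal node _2 (depth 3)
  pos 6: ')' -> close internal node _2 (now at depth 2)
  pos 10: '(' -> open internal node _3 (depth 3)
  pos 18: ')' -> close internal node _3 (now at depth 2)
  pos 21: ')' -> close internal node _1 (now at depth 1)
  pos 24: ')' -> close internal node _0 (now at depth 0)
Total internal nodes: 4
BFS adjacency from root:
  _0: _1 Z
  _1: _2 D _3 K
  _2: S B
  _3: J F T H

Answer: _0: _1 Z
_1: _2 D _3 K
_2: S B
_3: J F T H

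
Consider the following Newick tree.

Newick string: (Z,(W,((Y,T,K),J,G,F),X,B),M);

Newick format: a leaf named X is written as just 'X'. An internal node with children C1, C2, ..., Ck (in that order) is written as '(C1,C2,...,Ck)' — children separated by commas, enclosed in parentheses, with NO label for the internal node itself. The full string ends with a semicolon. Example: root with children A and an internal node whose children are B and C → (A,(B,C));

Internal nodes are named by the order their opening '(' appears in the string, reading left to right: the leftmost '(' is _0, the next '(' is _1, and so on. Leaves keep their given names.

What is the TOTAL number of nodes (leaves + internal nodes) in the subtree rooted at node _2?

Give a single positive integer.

Answer: 8

Derivation:
Newick: (Z,(W,((Y,T,K),J,G,F),X,B),M);
Locate _2: it is the '(' at position 6 (the 3rd '(' reading left to right).
Query: subtree rooted at _2
_2: subtree_size = 1 + 7
  _3: subtree_size = 1 + 3
    Y: subtree_size = 1 + 0
    T: subtree_size = 1 + 0
    K: subtree_size = 1 + 0
  J: subtree_size = 1 + 0
  G: subtree_size = 1 + 0
  F: subtree_size = 1 + 0
Total subtree size of _2: 8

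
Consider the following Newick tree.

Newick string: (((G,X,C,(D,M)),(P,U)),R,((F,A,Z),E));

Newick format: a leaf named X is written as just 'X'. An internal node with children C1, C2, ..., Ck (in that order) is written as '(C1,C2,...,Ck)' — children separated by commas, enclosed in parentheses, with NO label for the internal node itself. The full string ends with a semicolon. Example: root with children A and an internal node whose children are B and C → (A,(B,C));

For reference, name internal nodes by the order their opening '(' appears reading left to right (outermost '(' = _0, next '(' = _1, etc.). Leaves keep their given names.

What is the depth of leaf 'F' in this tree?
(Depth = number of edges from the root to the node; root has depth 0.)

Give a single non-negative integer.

Answer: 3

Derivation:
Newick: (((G,X,C,(D,M)),(P,U)),R,((F,A,Z),E));
Naming internals by '(' encounter order: outermost '(' = _0, next = _1, ...
Query node: F
Path from root: _0 -> _5 -> _6 -> F
Depth of F: 3 (number of edges from root)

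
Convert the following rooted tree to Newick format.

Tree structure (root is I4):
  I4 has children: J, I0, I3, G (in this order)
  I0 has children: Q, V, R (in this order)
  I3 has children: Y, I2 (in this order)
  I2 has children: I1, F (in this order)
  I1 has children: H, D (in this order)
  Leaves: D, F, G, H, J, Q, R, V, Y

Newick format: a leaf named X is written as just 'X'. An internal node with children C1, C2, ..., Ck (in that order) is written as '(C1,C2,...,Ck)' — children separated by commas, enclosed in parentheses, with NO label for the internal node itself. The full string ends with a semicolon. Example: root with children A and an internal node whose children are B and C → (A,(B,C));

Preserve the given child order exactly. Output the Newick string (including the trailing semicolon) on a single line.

internal I4 with children ['J', 'I0', 'I3', 'G']
  leaf 'J' → 'J'
  internal I0 with children ['Q', 'V', 'R']
    leaf 'Q' → 'Q'
    leaf 'V' → 'V'
    leaf 'R' → 'R'
  → '(Q,V,R)'
  internal I3 with children ['Y', 'I2']
    leaf 'Y' → 'Y'
    internal I2 with children ['I1', 'F']
      internal I1 with children ['H', 'D']
        leaf 'H' → 'H'
        leaf 'D' → 'D'
      → '(H,D)'
      leaf 'F' → 'F'
    → '((H,D),F)'
  → '(Y,((H,D),F))'
  leaf 'G' → 'G'
→ '(J,(Q,V,R),(Y,((H,D),F)),G)'
Final: (J,(Q,V,R),(Y,((H,D),F)),G);

Answer: (J,(Q,V,R),(Y,((H,D),F)),G);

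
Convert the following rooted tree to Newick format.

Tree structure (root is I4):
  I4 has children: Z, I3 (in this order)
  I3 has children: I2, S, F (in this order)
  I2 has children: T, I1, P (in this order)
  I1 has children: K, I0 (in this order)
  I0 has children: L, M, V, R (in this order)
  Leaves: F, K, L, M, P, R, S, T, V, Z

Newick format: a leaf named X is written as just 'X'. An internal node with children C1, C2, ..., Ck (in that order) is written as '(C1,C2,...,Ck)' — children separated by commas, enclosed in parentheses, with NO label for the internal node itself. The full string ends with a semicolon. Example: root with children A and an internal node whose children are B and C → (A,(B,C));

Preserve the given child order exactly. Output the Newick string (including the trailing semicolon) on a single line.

Answer: (Z,((T,(K,(L,M,V,R)),P),S,F));

Derivation:
internal I4 with children ['Z', 'I3']
  leaf 'Z' → 'Z'
  internal I3 with children ['I2', 'S', 'F']
    internal I2 with children ['T', 'I1', 'P']
      leaf 'T' → 'T'
      internal I1 with children ['K', 'I0']
        leaf 'K' → 'K'
        internal I0 with children ['L', 'M', 'V', 'R']
          leaf 'L' → 'L'
          leaf 'M' → 'M'
          leaf 'V' → 'V'
          leaf 'R' → 'R'
        → '(L,M,V,R)'
      → '(K,(L,M,V,R))'
      leaf 'P' → 'P'
    → '(T,(K,(L,M,V,R)),P)'
    leaf 'S' → 'S'
    leaf 'F' → 'F'
  → '((T,(K,(L,M,V,R)),P),S,F)'
→ '(Z,((T,(K,(L,M,V,R)),P),S,F))'
Final: (Z,((T,(K,(L,M,V,R)),P),S,F));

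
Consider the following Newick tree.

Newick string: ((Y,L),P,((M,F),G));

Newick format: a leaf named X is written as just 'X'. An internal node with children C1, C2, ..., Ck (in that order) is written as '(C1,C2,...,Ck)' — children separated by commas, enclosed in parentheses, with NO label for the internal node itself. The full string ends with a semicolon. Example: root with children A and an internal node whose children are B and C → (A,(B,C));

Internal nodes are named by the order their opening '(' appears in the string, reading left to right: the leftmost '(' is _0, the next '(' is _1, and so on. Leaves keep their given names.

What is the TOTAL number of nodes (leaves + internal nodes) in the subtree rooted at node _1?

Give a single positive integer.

Newick: ((Y,L),P,((M,F),G));
Locate _1: it is the '(' at position 1 (the 2nd '(' reading left to right).
Query: subtree rooted at _1
_1: subtree_size = 1 + 2
  Y: subtree_size = 1 + 0
  L: subtree_size = 1 + 0
Total subtree size of _1: 3

Answer: 3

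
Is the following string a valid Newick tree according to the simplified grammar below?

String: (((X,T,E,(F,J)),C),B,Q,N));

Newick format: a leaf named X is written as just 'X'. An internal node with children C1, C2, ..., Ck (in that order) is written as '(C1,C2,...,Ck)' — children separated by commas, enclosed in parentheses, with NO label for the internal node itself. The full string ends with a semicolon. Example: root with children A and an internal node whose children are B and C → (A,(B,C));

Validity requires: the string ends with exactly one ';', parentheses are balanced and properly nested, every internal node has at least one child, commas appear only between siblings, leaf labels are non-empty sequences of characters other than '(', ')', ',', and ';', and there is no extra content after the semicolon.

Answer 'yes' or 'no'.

Answer: no

Derivation:
Input: (((X,T,E,(F,J)),C),B,Q,N));
Paren balance: 4 '(' vs 5 ')' MISMATCH
Ends with single ';': True
Full parse: FAILS (extra content after tree at pos 25)
Valid: False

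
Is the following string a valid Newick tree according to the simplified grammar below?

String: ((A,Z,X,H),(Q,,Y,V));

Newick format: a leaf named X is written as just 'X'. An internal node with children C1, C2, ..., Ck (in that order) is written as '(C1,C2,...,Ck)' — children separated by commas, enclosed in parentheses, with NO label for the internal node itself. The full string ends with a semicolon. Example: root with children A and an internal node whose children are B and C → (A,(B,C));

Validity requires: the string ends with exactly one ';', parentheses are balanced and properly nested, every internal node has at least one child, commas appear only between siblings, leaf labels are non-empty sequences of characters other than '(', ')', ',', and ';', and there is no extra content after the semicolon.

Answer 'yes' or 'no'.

Input: ((A,Z,X,H),(Q,,Y,V));
Paren balance: 3 '(' vs 3 ')' OK
Ends with single ';': True
Full parse: FAILS (empty leaf label at pos 14)
Valid: False

Answer: no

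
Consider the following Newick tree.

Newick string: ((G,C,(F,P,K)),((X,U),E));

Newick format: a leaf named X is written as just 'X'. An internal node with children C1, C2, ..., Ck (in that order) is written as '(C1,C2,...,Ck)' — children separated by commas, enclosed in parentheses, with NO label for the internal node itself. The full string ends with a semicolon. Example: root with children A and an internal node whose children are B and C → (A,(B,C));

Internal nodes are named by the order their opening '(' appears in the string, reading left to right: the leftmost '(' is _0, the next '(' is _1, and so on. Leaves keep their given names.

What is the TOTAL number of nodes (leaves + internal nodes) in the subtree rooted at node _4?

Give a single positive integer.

Newick: ((G,C,(F,P,K)),((X,U),E));
Locate _4: it is the '(' at position 16 (the 5th '(' reading left to right).
Query: subtree rooted at _4
_4: subtree_size = 1 + 2
  X: subtree_size = 1 + 0
  U: subtree_size = 1 + 0
Total subtree size of _4: 3

Answer: 3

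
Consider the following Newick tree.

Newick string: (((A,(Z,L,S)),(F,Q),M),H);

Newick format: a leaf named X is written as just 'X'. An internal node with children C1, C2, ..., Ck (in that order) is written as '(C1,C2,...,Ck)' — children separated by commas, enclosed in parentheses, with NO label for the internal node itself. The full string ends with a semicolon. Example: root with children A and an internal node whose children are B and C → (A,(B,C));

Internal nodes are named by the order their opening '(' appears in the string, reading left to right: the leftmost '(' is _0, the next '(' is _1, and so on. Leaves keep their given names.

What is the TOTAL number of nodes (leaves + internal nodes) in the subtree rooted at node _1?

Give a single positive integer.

Newick: (((A,(Z,L,S)),(F,Q),M),H);
Locate _1: it is the '(' at position 1 (the 2nd '(' reading left to right).
Query: subtree rooted at _1
_1: subtree_size = 1 + 10
  _2: subtree_size = 1 + 5
    A: subtree_size = 1 + 0
    _3: subtree_size = 1 + 3
      Z: subtree_size = 1 + 0
      L: subtree_size = 1 + 0
      S: subtree_size = 1 + 0
  _4: subtree_size = 1 + 2
    F: subtree_size = 1 + 0
    Q: subtree_size = 1 + 0
  M: subtree_size = 1 + 0
Total subtree size of _1: 11

Answer: 11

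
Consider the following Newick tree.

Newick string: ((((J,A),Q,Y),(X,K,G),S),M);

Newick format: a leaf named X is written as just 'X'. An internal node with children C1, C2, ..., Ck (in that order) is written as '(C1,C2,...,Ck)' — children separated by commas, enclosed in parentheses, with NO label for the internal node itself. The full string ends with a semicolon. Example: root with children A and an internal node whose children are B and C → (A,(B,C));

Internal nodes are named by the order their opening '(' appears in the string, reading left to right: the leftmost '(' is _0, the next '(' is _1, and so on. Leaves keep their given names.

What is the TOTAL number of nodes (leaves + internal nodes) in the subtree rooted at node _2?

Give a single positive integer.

Newick: ((((J,A),Q,Y),(X,K,G),S),M);
Locate _2: it is the '(' at position 2 (the 3rd '(' reading left to right).
Query: subtree rooted at _2
_2: subtree_size = 1 + 5
  _3: subtree_size = 1 + 2
    J: subtree_size = 1 + 0
    A: subtree_size = 1 + 0
  Q: subtree_size = 1 + 0
  Y: subtree_size = 1 + 0
Total subtree size of _2: 6

Answer: 6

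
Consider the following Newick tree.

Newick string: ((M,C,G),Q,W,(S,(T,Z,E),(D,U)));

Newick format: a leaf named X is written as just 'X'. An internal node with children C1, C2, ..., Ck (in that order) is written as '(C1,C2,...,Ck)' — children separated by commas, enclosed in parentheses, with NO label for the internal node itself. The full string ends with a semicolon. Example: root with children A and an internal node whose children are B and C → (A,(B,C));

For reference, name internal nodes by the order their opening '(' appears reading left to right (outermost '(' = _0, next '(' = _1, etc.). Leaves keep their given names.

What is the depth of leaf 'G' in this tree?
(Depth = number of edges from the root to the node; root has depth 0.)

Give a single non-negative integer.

Newick: ((M,C,G),Q,W,(S,(T,Z,E),(D,U)));
Naming internals by '(' encounter order: outermost '(' = _0, next = _1, ...
Query node: G
Path from root: _0 -> _1 -> G
Depth of G: 2 (number of edges from root)

Answer: 2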